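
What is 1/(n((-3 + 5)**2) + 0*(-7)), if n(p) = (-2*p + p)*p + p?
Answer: -1/12 ≈ -0.083333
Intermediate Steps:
n(p) = p - p**2 (n(p) = (-p)*p + p = -p**2 + p = p - p**2)
1/(n((-3 + 5)**2) + 0*(-7)) = 1/((-3 + 5)**2*(1 - (-3 + 5)**2) + 0*(-7)) = 1/(2**2*(1 - 1*2**2) + 0) = 1/(4*(1 - 1*4) + 0) = 1/(4*(1 - 4) + 0) = 1/(4*(-3) + 0) = 1/(-12 + 0) = 1/(-12) = -1/12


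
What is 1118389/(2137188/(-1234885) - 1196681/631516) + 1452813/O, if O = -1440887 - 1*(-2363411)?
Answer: -15776441106938737348301/51144582842074532 ≈ -3.0847e+5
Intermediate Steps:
O = 922524 (O = -1440887 + 2363411 = 922524)
1118389/(2137188/(-1234885) - 1196681/631516) + 1452813/O = 1118389/(2137188/(-1234885) - 1196681/631516) + 1452813/922524 = 1118389/(2137188*(-1/1234885) - 1196681*1/631516) + 1452813*(1/922524) = 1118389/(-2137188/1234885 - 70393/37148) + 484271/307508 = 1118389/(-166319519629/45873507980) + 484271/307508 = 1118389*(-45873507980/166319519629) + 484271/307508 = -51304426716244220/166319519629 + 484271/307508 = -15776441106938737348301/51144582842074532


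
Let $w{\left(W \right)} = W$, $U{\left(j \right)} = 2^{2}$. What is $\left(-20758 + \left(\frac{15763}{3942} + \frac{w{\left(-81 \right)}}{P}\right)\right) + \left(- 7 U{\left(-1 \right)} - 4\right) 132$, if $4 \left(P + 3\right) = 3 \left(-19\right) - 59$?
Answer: $- \frac{1575252845}{63072} \approx -24975.0$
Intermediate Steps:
$U{\left(j \right)} = 4$
$P = -32$ ($P = -3 + \frac{3 \left(-19\right) - 59}{4} = -3 + \frac{-57 - 59}{4} = -3 + \frac{1}{4} \left(-116\right) = -3 - 29 = -32$)
$\left(-20758 + \left(\frac{15763}{3942} + \frac{w{\left(-81 \right)}}{P}\right)\right) + \left(- 7 U{\left(-1 \right)} - 4\right) 132 = \left(-20758 + \left(\frac{15763}{3942} - \frac{81}{-32}\right)\right) + \left(\left(-7\right) 4 - 4\right) 132 = \left(-20758 + \left(15763 \cdot \frac{1}{3942} - - \frac{81}{32}\right)\right) + \left(-28 - 4\right) 132 = \left(-20758 + \left(\frac{15763}{3942} + \frac{81}{32}\right)\right) - 4224 = \left(-20758 + \frac{411859}{63072}\right) - 4224 = - \frac{1308836717}{63072} - 4224 = - \frac{1575252845}{63072}$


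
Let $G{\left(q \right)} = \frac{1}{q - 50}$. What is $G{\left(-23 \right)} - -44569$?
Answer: $\frac{3253536}{73} \approx 44569.0$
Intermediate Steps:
$G{\left(q \right)} = \frac{1}{-50 + q}$
$G{\left(-23 \right)} - -44569 = \frac{1}{-50 - 23} - -44569 = \frac{1}{-73} + 44569 = - \frac{1}{73} + 44569 = \frac{3253536}{73}$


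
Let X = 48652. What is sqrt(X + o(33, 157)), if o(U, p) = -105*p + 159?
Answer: sqrt(32326) ≈ 179.79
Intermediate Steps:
o(U, p) = 159 - 105*p
sqrt(X + o(33, 157)) = sqrt(48652 + (159 - 105*157)) = sqrt(48652 + (159 - 16485)) = sqrt(48652 - 16326) = sqrt(32326)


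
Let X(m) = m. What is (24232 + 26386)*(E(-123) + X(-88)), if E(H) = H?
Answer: -10680398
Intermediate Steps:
(24232 + 26386)*(E(-123) + X(-88)) = (24232 + 26386)*(-123 - 88) = 50618*(-211) = -10680398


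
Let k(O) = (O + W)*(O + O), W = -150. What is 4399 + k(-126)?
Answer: 73951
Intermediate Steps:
k(O) = 2*O*(-150 + O) (k(O) = (O - 150)*(O + O) = (-150 + O)*(2*O) = 2*O*(-150 + O))
4399 + k(-126) = 4399 + 2*(-126)*(-150 - 126) = 4399 + 2*(-126)*(-276) = 4399 + 69552 = 73951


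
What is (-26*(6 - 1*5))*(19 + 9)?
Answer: -728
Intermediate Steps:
(-26*(6 - 1*5))*(19 + 9) = -26*(6 - 5)*28 = -26*1*28 = -26*28 = -728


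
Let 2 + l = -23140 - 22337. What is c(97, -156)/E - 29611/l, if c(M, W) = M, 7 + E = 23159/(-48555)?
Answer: -203448490081/16510878076 ≈ -12.322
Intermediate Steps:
E = -363044/48555 (E = -7 + 23159/(-48555) = -7 + 23159*(-1/48555) = -7 - 23159/48555 = -363044/48555 ≈ -7.4770)
l = -45479 (l = -2 + (-23140 - 22337) = -2 - 45477 = -45479)
c(97, -156)/E - 29611/l = 97/(-363044/48555) - 29611/(-45479) = 97*(-48555/363044) - 29611*(-1/45479) = -4709835/363044 + 29611/45479 = -203448490081/16510878076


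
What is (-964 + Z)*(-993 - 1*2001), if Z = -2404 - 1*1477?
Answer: 14505930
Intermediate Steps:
Z = -3881 (Z = -2404 - 1477 = -3881)
(-964 + Z)*(-993 - 1*2001) = (-964 - 3881)*(-993 - 1*2001) = -4845*(-993 - 2001) = -4845*(-2994) = 14505930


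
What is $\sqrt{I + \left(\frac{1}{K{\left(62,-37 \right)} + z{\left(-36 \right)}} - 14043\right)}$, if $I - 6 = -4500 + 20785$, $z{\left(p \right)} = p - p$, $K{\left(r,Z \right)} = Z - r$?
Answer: $\frac{\sqrt{2448061}}{33} \approx 47.413$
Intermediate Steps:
$z{\left(p \right)} = 0$
$I = 16291$ ($I = 6 + \left(-4500 + 20785\right) = 6 + 16285 = 16291$)
$\sqrt{I + \left(\frac{1}{K{\left(62,-37 \right)} + z{\left(-36 \right)}} - 14043\right)} = \sqrt{16291 + \left(\frac{1}{\left(-37 - 62\right) + 0} - 14043\right)} = \sqrt{16291 - \left(14043 - \frac{1}{\left(-37 - 62\right) + 0}\right)} = \sqrt{16291 - \left(14043 - \frac{1}{-99 + 0}\right)} = \sqrt{16291 - \left(14043 - \frac{1}{-99}\right)} = \sqrt{16291 - \frac{1390258}{99}} = \sqrt{\frac{222551}{99}} = \frac{\sqrt{2448061}}{33}$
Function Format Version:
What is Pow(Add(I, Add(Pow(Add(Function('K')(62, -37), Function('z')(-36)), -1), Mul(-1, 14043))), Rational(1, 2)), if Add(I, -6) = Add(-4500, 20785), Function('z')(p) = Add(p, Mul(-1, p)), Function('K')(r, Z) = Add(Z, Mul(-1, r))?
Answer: Mul(Rational(1, 33), Pow(2448061, Rational(1, 2))) ≈ 47.413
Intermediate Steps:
Function('z')(p) = 0
I = 16291 (I = Add(6, Add(-4500, 20785)) = Add(6, 16285) = 16291)
Pow(Add(I, Add(Pow(Add(Function('K')(62, -37), Function('z')(-36)), -1), Mul(-1, 14043))), Rational(1, 2)) = Pow(Add(16291, Add(Pow(Add(Add(-37, Mul(-1, 62)), 0), -1), Mul(-1, 14043))), Rational(1, 2)) = Pow(Add(16291, Add(Pow(Add(Add(-37, -62), 0), -1), -14043)), Rational(1, 2)) = Pow(Add(16291, Add(Pow(Add(-99, 0), -1), -14043)), Rational(1, 2)) = Pow(Add(16291, Add(Pow(-99, -1), -14043)), Rational(1, 2)) = Pow(Add(16291, Add(Rational(-1, 99), -14043)), Rational(1, 2)) = Pow(Add(16291, Rational(-1390258, 99)), Rational(1, 2)) = Pow(Rational(222551, 99), Rational(1, 2)) = Mul(Rational(1, 33), Pow(2448061, Rational(1, 2)))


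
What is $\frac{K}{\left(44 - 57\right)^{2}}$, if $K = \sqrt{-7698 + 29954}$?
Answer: $\frac{4 \sqrt{1391}}{169} \approx 0.88275$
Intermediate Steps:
$K = 4 \sqrt{1391}$ ($K = \sqrt{22256} = 4 \sqrt{1391} \approx 149.18$)
$\frac{K}{\left(44 - 57\right)^{2}} = \frac{4 \sqrt{1391}}{\left(44 - 57\right)^{2}} = \frac{4 \sqrt{1391}}{\left(-13\right)^{2}} = \frac{4 \sqrt{1391}}{169}$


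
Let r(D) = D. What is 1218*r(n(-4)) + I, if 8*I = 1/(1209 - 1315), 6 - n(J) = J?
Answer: 10328639/848 ≈ 12180.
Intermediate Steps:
n(J) = 6 - J
I = -1/848 (I = 1/(8*(1209 - 1315)) = (1/8)/(-106) = (1/8)*(-1/106) = -1/848 ≈ -0.0011792)
1218*r(n(-4)) + I = 1218*(6 - 1*(-4)) - 1/848 = 1218*(6 + 4) - 1/848 = 1218*10 - 1/848 = 12180 - 1/848 = 10328639/848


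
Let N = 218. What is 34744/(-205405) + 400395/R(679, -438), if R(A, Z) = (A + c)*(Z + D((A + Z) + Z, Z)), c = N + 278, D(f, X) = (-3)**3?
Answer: -1349685173/1496375425 ≈ -0.90197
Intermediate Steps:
D(f, X) = -27
c = 496 (c = 218 + 278 = 496)
R(A, Z) = (-27 + Z)*(496 + A) (R(A, Z) = (A + 496)*(Z - 27) = (496 + A)*(-27 + Z) = (-27 + Z)*(496 + A))
34744/(-205405) + 400395/R(679, -438) = 34744/(-205405) + 400395/(-13392 - 27*679 + 496*(-438) + 679*(-438)) = 34744*(-1/205405) + 400395/(-13392 - 18333 - 217248 - 297402) = -34744/205405 + 400395/(-546375) = -34744/205405 + 400395*(-1/546375) = -34744/205405 - 26693/36425 = -1349685173/1496375425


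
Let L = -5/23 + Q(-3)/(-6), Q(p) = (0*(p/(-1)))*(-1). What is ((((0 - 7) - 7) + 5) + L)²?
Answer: 44944/529 ≈ 84.960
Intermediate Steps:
Q(p) = 0 (Q(p) = (0*(p*(-1)))*(-1) = (0*(-p))*(-1) = 0*(-1) = 0)
L = -5/23 (L = -5/23 + 0/(-6) = -5*1/23 + 0*(-⅙) = -5/23 + 0 = -5/23 ≈ -0.21739)
((((0 - 7) - 7) + 5) + L)² = ((((0 - 7) - 7) + 5) - 5/23)² = (((-7 - 7) + 5) - 5/23)² = ((-14 + 5) - 5/23)² = (-9 - 5/23)² = (-212/23)² = 44944/529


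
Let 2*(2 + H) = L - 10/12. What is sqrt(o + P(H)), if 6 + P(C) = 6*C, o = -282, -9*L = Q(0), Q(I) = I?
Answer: 11*I*sqrt(10)/2 ≈ 17.393*I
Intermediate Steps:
L = 0 (L = -1/9*0 = 0)
H = -29/12 (H = -2 + (0 - 10/12)/2 = -2 + (0 - 1*5/6)/2 = -2 + (0 - 5/6)/2 = -2 + (1/2)*(-5/6) = -2 - 5/12 = -29/12 ≈ -2.4167)
P(C) = -6 + 6*C
sqrt(o + P(H)) = sqrt(-282 + (-6 + 6*(-29/12))) = sqrt(-282 + (-6 - 29/2)) = sqrt(-282 - 41/2) = sqrt(-605/2) = 11*I*sqrt(10)/2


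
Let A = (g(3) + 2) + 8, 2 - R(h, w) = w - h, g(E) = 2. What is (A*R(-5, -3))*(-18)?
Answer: 0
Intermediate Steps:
R(h, w) = 2 + h - w (R(h, w) = 2 - (w - h) = 2 + (h - w) = 2 + h - w)
A = 12 (A = (2 + 2) + 8 = 4 + 8 = 12)
(A*R(-5, -3))*(-18) = (12*(2 - 5 - 1*(-3)))*(-18) = (12*(2 - 5 + 3))*(-18) = (12*0)*(-18) = 0*(-18) = 0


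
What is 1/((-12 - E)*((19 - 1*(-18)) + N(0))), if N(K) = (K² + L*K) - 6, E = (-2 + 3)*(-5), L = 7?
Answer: -1/217 ≈ -0.0046083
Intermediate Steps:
E = -5 (E = 1*(-5) = -5)
N(K) = -6 + K² + 7*K (N(K) = (K² + 7*K) - 6 = -6 + K² + 7*K)
1/((-12 - E)*((19 - 1*(-18)) + N(0))) = 1/((-12 - 1*(-5))*((19 - 1*(-18)) + (-6 + 0² + 7*0))) = 1/((-12 + 5)*((19 + 18) + (-6 + 0 + 0))) = 1/(-7*(37 - 6)) = 1/(-7*31) = 1/(-217) = -1/217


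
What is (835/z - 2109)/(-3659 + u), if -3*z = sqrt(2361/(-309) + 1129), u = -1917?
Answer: 2109/5576 + 167*sqrt(118965)/4293520 ≈ 0.39164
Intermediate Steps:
z = -10*sqrt(118965)/309 (z = -sqrt(2361/(-309) + 1129)/3 = -sqrt(2361*(-1/309) + 1129)/3 = -sqrt(-787/103 + 1129)/3 = -10*sqrt(118965)/309 ≈ -11.162)
(835/z - 2109)/(-3659 + u) = (835/((-10*sqrt(118965)/309)) - 2109)/(-3659 - 1917) = (835*(-sqrt(118965)/3850) - 2109)/(-5576) = (-167*sqrt(118965)/770 - 2109)*(-1/5576) = (-2109 - 167*sqrt(118965)/770)*(-1/5576) = 2109/5576 + 167*sqrt(118965)/4293520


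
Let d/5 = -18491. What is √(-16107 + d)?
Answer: I*√108562 ≈ 329.49*I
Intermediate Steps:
d = -92455 (d = 5*(-18491) = -92455)
√(-16107 + d) = √(-16107 - 92455) = √(-108562) = I*√108562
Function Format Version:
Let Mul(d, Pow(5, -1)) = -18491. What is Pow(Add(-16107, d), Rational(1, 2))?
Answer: Mul(I, Pow(108562, Rational(1, 2))) ≈ Mul(329.49, I)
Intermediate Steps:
d = -92455 (d = Mul(5, -18491) = -92455)
Pow(Add(-16107, d), Rational(1, 2)) = Pow(Add(-16107, -92455), Rational(1, 2)) = Pow(-108562, Rational(1, 2)) = Mul(I, Pow(108562, Rational(1, 2)))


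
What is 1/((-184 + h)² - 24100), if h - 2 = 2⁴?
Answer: 1/3456 ≈ 0.00028935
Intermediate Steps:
h = 18 (h = 2 + 2⁴ = 2 + 16 = 18)
1/((-184 + h)² - 24100) = 1/((-184 + 18)² - 24100) = 1/((-166)² - 24100) = 1/(27556 - 24100) = 1/3456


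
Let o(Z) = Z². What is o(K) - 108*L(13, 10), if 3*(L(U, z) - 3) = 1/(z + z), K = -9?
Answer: -1224/5 ≈ -244.80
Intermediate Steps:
L(U, z) = 3 + 1/(6*z) (L(U, z) = 3 + 1/(3*(z + z)) = 3 + 1/(3*((2*z))) = 3 + (1/(2*z))/3 = 3 + 1/(6*z))
o(K) - 108*L(13, 10) = (-9)² - 108*(3 + (⅙)/10) = 81 - 108*(3 + (⅙)*(⅒)) = 81 - 108*(3 + 1/60) = 81 - 108*181/60 = 81 - 1629/5 = -1224/5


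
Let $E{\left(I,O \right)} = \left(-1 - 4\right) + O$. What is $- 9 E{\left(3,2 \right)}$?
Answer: $27$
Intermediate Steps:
$E{\left(I,O \right)} = -5 + O$
$- 9 E{\left(3,2 \right)} = - 9 \left(-5 + 2\right) = \left(-9\right) \left(-3\right) = 27$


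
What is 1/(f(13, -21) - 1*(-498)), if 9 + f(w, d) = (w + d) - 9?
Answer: 1/472 ≈ 0.0021186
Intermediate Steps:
f(w, d) = -18 + d + w (f(w, d) = -9 + ((w + d) - 9) = -9 + ((d + w) - 9) = -9 + (-9 + d + w) = -18 + d + w)
1/(f(13, -21) - 1*(-498)) = 1/((-18 - 21 + 13) - 1*(-498)) = 1/(-26 + 498) = 1/472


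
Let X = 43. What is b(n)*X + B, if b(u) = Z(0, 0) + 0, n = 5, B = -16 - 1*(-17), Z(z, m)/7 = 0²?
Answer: 1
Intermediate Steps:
Z(z, m) = 0 (Z(z, m) = 7*0² = 7*0 = 0)
B = 1 (B = -16 + 17 = 1)
b(u) = 0 (b(u) = 0 + 0 = 0)
b(n)*X + B = 0*43 + 1 = 0 + 1 = 1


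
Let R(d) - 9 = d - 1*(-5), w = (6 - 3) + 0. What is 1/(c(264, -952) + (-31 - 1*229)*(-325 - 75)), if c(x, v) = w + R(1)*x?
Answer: 1/107963 ≈ 9.2624e-6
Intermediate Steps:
w = 3 (w = 3 + 0 = 3)
R(d) = 14 + d (R(d) = 9 + (d - 1*(-5)) = 9 + (d + 5) = 9 + (5 + d) = 14 + d)
c(x, v) = 3 + 15*x (c(x, v) = 3 + (14 + 1)*x = 3 + 15*x)
1/(c(264, -952) + (-31 - 1*229)*(-325 - 75)) = 1/((3 + 15*264) + (-31 - 1*229)*(-325 - 75)) = 1/((3 + 3960) + (-31 - 229)*(-400)) = 1/(3963 - 260*(-400)) = 1/(3963 + 104000) = 1/107963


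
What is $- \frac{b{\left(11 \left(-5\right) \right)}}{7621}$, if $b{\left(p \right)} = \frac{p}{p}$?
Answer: $- \frac{1}{7621} \approx -0.00013122$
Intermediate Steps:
$b{\left(p \right)} = 1$
$- \frac{b{\left(11 \left(-5\right) \right)}}{7621} = - \frac{1}{7621}$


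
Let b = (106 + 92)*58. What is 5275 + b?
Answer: 16759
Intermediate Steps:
b = 11484 (b = 198*58 = 11484)
5275 + b = 5275 + 11484 = 16759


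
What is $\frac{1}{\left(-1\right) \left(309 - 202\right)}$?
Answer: $- \frac{1}{107} \approx -0.0093458$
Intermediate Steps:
$\frac{1}{\left(-1\right) \left(309 - 202\right)} = \frac{1}{\left(-1\right) 107} = \frac{1}{-107} = - \frac{1}{107}$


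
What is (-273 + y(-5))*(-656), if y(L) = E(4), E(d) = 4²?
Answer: 168592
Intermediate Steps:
E(d) = 16
y(L) = 16
(-273 + y(-5))*(-656) = (-273 + 16)*(-656) = -257*(-656) = 168592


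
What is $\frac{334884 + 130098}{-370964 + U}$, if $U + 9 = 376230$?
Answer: $\frac{66426}{751} \approx 88.45$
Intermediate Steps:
$U = 376221$ ($U = -9 + 376230 = 376221$)
$\frac{334884 + 130098}{-370964 + U} = \frac{334884 + 130098}{-370964 + 376221} = \frac{464982}{5257} = 464982 \cdot \frac{1}{5257} = \frac{66426}{751}$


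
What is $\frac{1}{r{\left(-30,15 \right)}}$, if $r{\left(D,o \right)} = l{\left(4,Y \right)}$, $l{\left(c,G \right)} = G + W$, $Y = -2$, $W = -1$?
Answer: $- \frac{1}{3} \approx -0.33333$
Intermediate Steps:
$l{\left(c,G \right)} = -1 + G$ ($l{\left(c,G \right)} = G - 1 = -1 + G$)
$r{\left(D,o \right)} = -3$ ($r{\left(D,o \right)} = -1 - 2 = -3$)
$\frac{1}{r{\left(-30,15 \right)}} = \frac{1}{-3} = - \frac{1}{3}$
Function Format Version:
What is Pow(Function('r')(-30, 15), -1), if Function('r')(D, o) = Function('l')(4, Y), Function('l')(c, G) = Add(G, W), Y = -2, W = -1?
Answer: Rational(-1, 3) ≈ -0.33333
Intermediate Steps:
Function('l')(c, G) = Add(-1, G) (Function('l')(c, G) = Add(G, -1) = Add(-1, G))
Function('r')(D, o) = -3 (Function('r')(D, o) = Add(-1, -2) = -3)
Pow(Function('r')(-30, 15), -1) = Pow(-3, -1) = Rational(-1, 3)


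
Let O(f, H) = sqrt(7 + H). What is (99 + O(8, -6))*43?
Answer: 4300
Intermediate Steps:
(99 + O(8, -6))*43 = (99 + sqrt(7 - 6))*43 = (99 + sqrt(1))*43 = (99 + 1)*43 = 100*43 = 4300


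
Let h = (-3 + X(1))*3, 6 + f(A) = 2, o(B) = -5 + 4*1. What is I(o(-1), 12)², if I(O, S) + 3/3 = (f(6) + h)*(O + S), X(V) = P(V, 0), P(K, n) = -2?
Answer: 44100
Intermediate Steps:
o(B) = -1 (o(B) = -5 + 4 = -1)
X(V) = -2
f(A) = -4 (f(A) = -6 + 2 = -4)
h = -15 (h = (-3 - 2)*3 = -5*3 = -15)
I(O, S) = -1 - 19*O - 19*S (I(O, S) = -1 + (-4 - 15)*(O + S) = -1 - 19*(O + S) = -1 + (-19*O - 19*S) = -1 - 19*O - 19*S)
I(o(-1), 12)² = (-1 - 19*(-1) - 19*12)² = (-1 + 19 - 228)² = (-210)² = 44100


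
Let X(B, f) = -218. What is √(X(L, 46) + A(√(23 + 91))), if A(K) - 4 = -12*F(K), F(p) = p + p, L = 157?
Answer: √(-214 - 24*√114) ≈ 21.685*I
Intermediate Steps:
F(p) = 2*p
A(K) = 4 - 24*K
√(X(L, 46) + A(√(23 + 91))) = √(-218 + (4 - 24*√(23 + 91))) = √(-218 + (4 - 24*√114)) = √(-214 - 24*√114)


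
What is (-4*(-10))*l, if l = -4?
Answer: -160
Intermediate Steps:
(-4*(-10))*l = -4*(-10)*(-4) = 40*(-4) = -160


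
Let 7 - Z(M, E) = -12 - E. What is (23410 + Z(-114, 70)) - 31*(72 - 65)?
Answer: 23282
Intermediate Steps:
Z(M, E) = 19 + E (Z(M, E) = 7 - (-12 - E) = 7 + (12 + E) = 19 + E)
(23410 + Z(-114, 70)) - 31*(72 - 65) = (23410 + (19 + 70)) - 31*(72 - 65) = (23410 + 89) - 31*7 = 23499 - 217 = 23282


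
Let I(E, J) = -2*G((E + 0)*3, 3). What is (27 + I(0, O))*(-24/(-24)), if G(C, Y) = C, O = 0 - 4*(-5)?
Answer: 27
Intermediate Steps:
O = 20 (O = 0 + 20 = 20)
I(E, J) = -6*E (I(E, J) = -2*(E + 0)*3 = -2*E*3 = -6*E)
(27 + I(0, O))*(-24/(-24)) = (27 - 6*0)*(-24/(-24)) = (27 + 0)*(-24*(-1/24)) = 27*1 = 27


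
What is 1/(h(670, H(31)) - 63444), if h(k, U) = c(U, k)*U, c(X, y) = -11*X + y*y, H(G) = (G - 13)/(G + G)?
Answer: 961/64272525 ≈ 1.4952e-5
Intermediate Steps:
H(G) = (-13 + G)/(2*G) (H(G) = (-13 + G)/((2*G)) = (-13 + G)*(1/(2*G)) = (-13 + G)/(2*G))
c(X, y) = y**2 - 11*X (c(X, y) = -11*X + y**2 = y**2 - 11*X)
h(k, U) = U*(k**2 - 11*U) (h(k, U) = (k**2 - 11*U)*U = U*(k**2 - 11*U))
1/(h(670, H(31)) - 63444) = 1/(((1/2)*(-13 + 31)/31)*(670**2 - 11*(-13 + 31)/(2*31)) - 63444) = 1/(((1/2)*(1/31)*18)*(448900 - 11*18/(2*31)) - 63444) = 1/(9*(448900 - 11*9/31)/31 - 63444) = 1/(9*(448900 - 99/31)/31 - 63444) = 1/((9/31)*(13915801/31) - 63444) = 1/(125242209/961 - 63444) = 1/(64272525/961) = 961/64272525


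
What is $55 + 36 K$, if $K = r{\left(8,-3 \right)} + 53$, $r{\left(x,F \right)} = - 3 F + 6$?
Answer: $2503$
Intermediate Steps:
$r{\left(x,F \right)} = 6 - 3 F$
$K = 68$ ($K = \left(6 - -9\right) + 53 = \left(6 + 9\right) + 53 = 15 + 53 = 68$)
$55 + 36 K = 55 + 36 \cdot 68 = 55 + 2448 = 2503$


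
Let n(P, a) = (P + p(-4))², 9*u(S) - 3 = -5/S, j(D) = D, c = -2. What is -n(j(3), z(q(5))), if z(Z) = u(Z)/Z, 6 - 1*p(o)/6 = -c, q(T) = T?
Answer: -729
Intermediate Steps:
u(S) = ⅓ - 5/(9*S) (u(S) = ⅓ + (-5/S)/9 = ⅓ - 5/(9*S))
p(o) = 24 (p(o) = 36 - (-6)*(-2) = 36 - 6*2 = 36 - 12 = 24)
z(Z) = (-5 + 3*Z)/(9*Z²) (z(Z) = ((-5 + 3*Z)/(9*Z))/Z = (-5 + 3*Z)/(9*Z²))
n(P, a) = (24 + P)² (n(P, a) = (P + 24)² = (24 + P)²)
-n(j(3), z(q(5))) = -(24 + 3)² = -1*27² = -1*729 = -729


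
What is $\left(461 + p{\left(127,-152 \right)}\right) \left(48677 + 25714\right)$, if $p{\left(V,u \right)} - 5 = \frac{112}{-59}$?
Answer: $\frac{2036974362}{59} \approx 3.4525 \cdot 10^{7}$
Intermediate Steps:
$p{\left(V,u \right)} = \frac{183}{59}$ ($p{\left(V,u \right)} = 5 + \frac{112}{-59} = 5 + 112 \left(- \frac{1}{59}\right) = 5 - \frac{112}{59} = \frac{183}{59}$)
$\left(461 + p{\left(127,-152 \right)}\right) \left(48677 + 25714\right) = \left(461 + \frac{183}{59}\right) \left(48677 + 25714\right) = \frac{27382}{59} \cdot 74391 = \frac{2036974362}{59}$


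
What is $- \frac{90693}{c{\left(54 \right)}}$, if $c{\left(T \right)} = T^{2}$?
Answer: $- \frac{3359}{108} \approx -31.102$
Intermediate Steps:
$- \frac{90693}{c{\left(54 \right)}} = - \frac{90693}{54^{2}} = - \frac{90693}{2916} = \left(-90693\right) \frac{1}{2916} = - \frac{3359}{108}$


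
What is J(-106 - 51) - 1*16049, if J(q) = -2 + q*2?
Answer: -16365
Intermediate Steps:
J(q) = -2 + 2*q
J(-106 - 51) - 1*16049 = (-2 + 2*(-106 - 51)) - 1*16049 = (-2 + 2*(-157)) - 16049 = (-2 - 314) - 16049 = -316 - 16049 = -16365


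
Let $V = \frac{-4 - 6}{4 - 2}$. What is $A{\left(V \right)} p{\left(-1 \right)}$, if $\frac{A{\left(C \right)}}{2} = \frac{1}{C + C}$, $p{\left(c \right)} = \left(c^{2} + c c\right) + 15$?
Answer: $- \frac{17}{5} \approx -3.4$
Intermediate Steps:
$p{\left(c \right)} = 15 + 2 c^{2}$ ($p{\left(c \right)} = \left(c^{2} + c^{2}\right) + 15 = 2 c^{2} + 15 = 15 + 2 c^{2}$)
$V = -5$ ($V = - \frac{10}{2} = \left(-10\right) \frac{1}{2} = -5$)
$A{\left(C \right)} = \frac{1}{C}$ ($A{\left(C \right)} = \frac{2}{C + C} = \frac{2}{2 C} = 2 \frac{1}{2 C} = \frac{1}{C}$)
$A{\left(V \right)} p{\left(-1 \right)} = \frac{15 + 2 \left(-1\right)^{2}}{-5} = - \frac{15 + 2 \cdot 1}{5} = - \frac{15 + 2}{5} = \left(- \frac{1}{5}\right) 17 = - \frac{17}{5}$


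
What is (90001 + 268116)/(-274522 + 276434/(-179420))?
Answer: -32126676070/24627506837 ≈ -1.3045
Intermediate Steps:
(90001 + 268116)/(-274522 + 276434/(-179420)) = 358117/(-274522 + 276434*(-1/179420)) = 358117/(-274522 - 138217/89710) = 358117/(-24627506837/89710) = 358117*(-89710/24627506837) = -32126676070/24627506837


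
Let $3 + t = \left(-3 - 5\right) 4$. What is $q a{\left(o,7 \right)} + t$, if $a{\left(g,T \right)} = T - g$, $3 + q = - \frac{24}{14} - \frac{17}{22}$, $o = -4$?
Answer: $- \frac{1335}{14} \approx -95.357$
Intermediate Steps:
$q = - \frac{845}{154}$ ($q = -3 - \left(\frac{12}{7} + \frac{17}{22}\right) = -3 - \frac{383}{154} = - \frac{845}{154} \approx -5.487$)
$t = -35$ ($t = -3 + \left(-3 - 5\right) 4 = -3 - 32 = -35$)
$q a{\left(o,7 \right)} + t = - \frac{845 \left(7 - -4\right)}{154} - 35 = - \frac{845 \left(7 + 4\right)}{154} - 35 = \left(- \frac{845}{154}\right) 11 - 35 = - \frac{845}{14} - 35 = - \frac{1335}{14}$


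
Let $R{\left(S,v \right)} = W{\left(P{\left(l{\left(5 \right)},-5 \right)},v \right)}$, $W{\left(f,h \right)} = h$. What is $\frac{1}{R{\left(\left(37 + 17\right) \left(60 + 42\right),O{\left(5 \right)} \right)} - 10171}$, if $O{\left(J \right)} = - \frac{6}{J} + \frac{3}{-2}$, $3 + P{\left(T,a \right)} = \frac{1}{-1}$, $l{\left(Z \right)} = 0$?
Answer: $- \frac{10}{101737} \approx -9.8293 \cdot 10^{-5}$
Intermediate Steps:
$P{\left(T,a \right)} = -4$ ($P{\left(T,a \right)} = -3 + \frac{1}{-1} = -3 - 1 = -4$)
$O{\left(J \right)} = - \frac{3}{2} - \frac{6}{J}$ ($O{\left(J \right)} = - \frac{6}{J} + 3 \left(- \frac{1}{2}\right) = - \frac{6}{J} - \frac{3}{2} = - \frac{3}{2} - \frac{6}{J}$)
$R{\left(S,v \right)} = v$
$\frac{1}{R{\left(\left(37 + 17\right) \left(60 + 42\right),O{\left(5 \right)} \right)} - 10171} = \frac{1}{\left(- \frac{3}{2} - \frac{6}{5}\right) - 10171} = \frac{1}{- \frac{27}{10} - 10171} = \frac{1}{- \frac{101737}{10}} = - \frac{10}{101737}$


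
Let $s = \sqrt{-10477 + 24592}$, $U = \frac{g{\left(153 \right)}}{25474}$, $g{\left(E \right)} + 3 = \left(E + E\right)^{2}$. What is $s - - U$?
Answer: $\frac{93633}{25474} + \sqrt{14115} \approx 122.48$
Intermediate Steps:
$g{\left(E \right)} = -3 + 4 E^{2}$ ($g{\left(E \right)} = -3 + \left(E + E\right)^{2} = -3 + \left(2 E\right)^{2} = -3 + 4 E^{2}$)
$U = \frac{93633}{25474}$ ($U = \frac{-3 + 4 \cdot 153^{2}}{25474} = \left(-3 + 4 \cdot 23409\right) \frac{1}{25474} = \left(-3 + 93636\right) \frac{1}{25474} = 93633 \cdot \frac{1}{25474} = \frac{93633}{25474} \approx 3.6756$)
$s = \sqrt{14115} \approx 118.81$
$s - - U = \sqrt{14115} - \left(-1\right) \frac{93633}{25474} = \sqrt{14115} - - \frac{93633}{25474} = \sqrt{14115} + \frac{93633}{25474} = \frac{93633}{25474} + \sqrt{14115}$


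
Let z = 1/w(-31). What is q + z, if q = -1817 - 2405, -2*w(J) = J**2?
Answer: -4057344/961 ≈ -4222.0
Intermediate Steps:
w(J) = -J**2/2
q = -4222
z = -2/961 (z = 1/(-1/2*(-31)**2) = 1/(-1/2*961) = 1/(-961/2) = -2/961 ≈ -0.0020812)
q + z = -4222 - 2/961 = -4057344/961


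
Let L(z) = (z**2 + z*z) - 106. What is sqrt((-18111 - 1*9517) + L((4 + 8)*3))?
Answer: I*sqrt(25142) ≈ 158.56*I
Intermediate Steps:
L(z) = -106 + 2*z**2 (L(z) = (z**2 + z**2) - 106 = 2*z**2 - 106 = -106 + 2*z**2)
sqrt((-18111 - 1*9517) + L((4 + 8)*3)) = sqrt((-18111 - 1*9517) + (-106 + 2*((4 + 8)*3)**2)) = sqrt((-18111 - 9517) + (-106 + 2*(12*3)**2)) = sqrt(-27628 + (-106 + 2*36**2)) = sqrt(-27628 + (-106 + 2*1296)) = sqrt(-27628 + (-106 + 2592)) = sqrt(-27628 + 2486) = sqrt(-25142) = I*sqrt(25142)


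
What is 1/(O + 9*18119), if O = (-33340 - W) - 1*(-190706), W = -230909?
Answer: 1/551346 ≈ 1.8137e-6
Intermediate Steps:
O = 388275 (O = (-33340 - 1*(-230909)) - 1*(-190706) = (-33340 + 230909) + 190706 = 197569 + 190706 = 388275)
1/(O + 9*18119) = 1/(388275 + 9*18119) = 1/(388275 + 163071) = 1/551346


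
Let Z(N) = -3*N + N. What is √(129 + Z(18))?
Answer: √93 ≈ 9.6436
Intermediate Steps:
Z(N) = -2*N
√(129 + Z(18)) = √(129 - 2*18) = √(129 - 36) = √93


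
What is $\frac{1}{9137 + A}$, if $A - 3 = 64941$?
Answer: $\frac{1}{74081} \approx 1.3499 \cdot 10^{-5}$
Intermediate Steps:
$A = 64944$ ($A = 3 + 64941 = 64944$)
$\frac{1}{9137 + A} = \frac{1}{9137 + 64944} = \frac{1}{74081}$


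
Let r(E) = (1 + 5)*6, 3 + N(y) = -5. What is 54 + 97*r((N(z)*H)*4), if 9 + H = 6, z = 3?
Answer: 3546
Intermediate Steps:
N(y) = -8 (N(y) = -3 - 5 = -8)
H = -3 (H = -9 + 6 = -3)
r(E) = 36 (r(E) = 6*6 = 36)
54 + 97*r((N(z)*H)*4) = 54 + 97*36 = 54 + 3492 = 3546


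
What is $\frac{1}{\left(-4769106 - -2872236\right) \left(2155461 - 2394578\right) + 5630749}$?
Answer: $\frac{1}{453579494539} \approx 2.2047 \cdot 10^{-12}$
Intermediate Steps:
$\frac{1}{\left(-4769106 - -2872236\right) \left(2155461 - 2394578\right) + 5630749} = \frac{1}{\left(-4769106 + 2872236\right) \left(-239117\right) + 5630749} = \frac{1}{\left(-1896870\right) \left(-239117\right) + 5630749} = \frac{1}{453573863790 + 5630749} = \frac{1}{453579494539}$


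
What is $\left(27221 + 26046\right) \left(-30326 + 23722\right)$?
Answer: $-351775268$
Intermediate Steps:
$\left(27221 + 26046\right) \left(-30326 + 23722\right) = 53267 \left(-6604\right) = -351775268$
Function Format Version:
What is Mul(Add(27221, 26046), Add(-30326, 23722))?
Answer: -351775268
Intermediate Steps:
Mul(Add(27221, 26046), Add(-30326, 23722)) = Mul(53267, -6604) = -351775268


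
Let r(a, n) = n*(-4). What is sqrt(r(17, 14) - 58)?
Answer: I*sqrt(114) ≈ 10.677*I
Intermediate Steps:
r(a, n) = -4*n
sqrt(r(17, 14) - 58) = sqrt(-4*14 - 58) = sqrt(-56 - 58) = sqrt(-114) = I*sqrt(114)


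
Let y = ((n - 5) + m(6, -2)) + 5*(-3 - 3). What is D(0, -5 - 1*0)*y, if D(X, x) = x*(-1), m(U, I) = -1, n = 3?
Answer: -165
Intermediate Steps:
D(X, x) = -x
y = -33 (y = ((3 - 5) - 1) + 5*(-3 - 3) = (-2 - 1) + 5*(-6) = -3 - 30 = -33)
D(0, -5 - 1*0)*y = -(-5 - 1*0)*(-33) = -(-5 + 0)*(-33) = -1*(-5)*(-33) = 5*(-33) = -165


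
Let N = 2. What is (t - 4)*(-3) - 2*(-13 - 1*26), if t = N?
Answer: 84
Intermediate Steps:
t = 2
(t - 4)*(-3) - 2*(-13 - 1*26) = (2 - 4)*(-3) - 2*(-13 - 1*26) = -2*(-3) - 2*(-13 - 26) = 6 - 2*(-39) = 6 + 78 = 84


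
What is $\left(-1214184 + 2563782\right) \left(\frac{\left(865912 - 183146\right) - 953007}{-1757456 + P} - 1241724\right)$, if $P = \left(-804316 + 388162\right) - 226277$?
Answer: $- \frac{4021798011378441306}{2399887} \approx -1.6758 \cdot 10^{12}$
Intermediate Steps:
$P = -642431$ ($P = -416154 - 226277 = -642431$)
$\left(-1214184 + 2563782\right) \left(\frac{\left(865912 - 183146\right) - 953007}{-1757456 + P} - 1241724\right) = \left(-1214184 + 2563782\right) \left(\frac{\left(865912 - 183146\right) - 953007}{-1757456 - 642431} - 1241724\right) = 1349598 \left(\frac{682766 - 953007}{-2399887} - 1241724\right) = 1349598 \left(\left(-270241\right) \left(- \frac{1}{2399887}\right) - 1241724\right) = 1349598 \left(\frac{270241}{2399887} - 1241724\right) = 1349598 \left(- \frac{2979997014947}{2399887}\right) = - \frac{4021798011378441306}{2399887}$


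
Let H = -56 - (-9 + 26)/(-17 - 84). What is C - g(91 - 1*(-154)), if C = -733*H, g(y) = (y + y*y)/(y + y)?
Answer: 4120964/101 ≈ 40802.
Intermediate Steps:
H = -5639/101 (H = -56 - 17/(-101) = -56 - 17*(-1)/101 = -56 - 1*(-17/101) = -56 + 17/101 = -5639/101 ≈ -55.832)
g(y) = (y + y²)/(2*y) (g(y) = (y + y²)/((2*y)) = (y + y²)*(1/(2*y)) = (y + y²)/(2*y))
C = 4133387/101 (C = -733*(-5639/101) = 4133387/101 ≈ 40925.)
C - g(91 - 1*(-154)) = 4133387/101 - (½ + (91 - 1*(-154))/2) = 4133387/101 - (½ + (91 + 154)/2) = 4133387/101 - (½ + (½)*245) = 4133387/101 - (½ + 245/2) = 4133387/101 - 1*123 = 4133387/101 - 123 = 4120964/101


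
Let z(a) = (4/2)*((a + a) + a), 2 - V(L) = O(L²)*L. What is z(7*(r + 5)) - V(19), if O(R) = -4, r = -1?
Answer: 90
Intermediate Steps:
V(L) = 2 + 4*L (V(L) = 2 - (-4)*L = 2 + 4*L)
z(a) = 6*a (z(a) = (4*(½))*(2*a + a) = 2*(3*a) = 6*a)
z(7*(r + 5)) - V(19) = 6*(7*(-1 + 5)) - (2 + 4*19) = 6*(7*4) - (2 + 76) = 6*28 - 1*78 = 168 - 78 = 90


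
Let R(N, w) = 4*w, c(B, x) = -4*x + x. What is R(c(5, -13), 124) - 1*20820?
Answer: -20324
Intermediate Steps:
c(B, x) = -3*x
R(c(5, -13), 124) - 1*20820 = 4*124 - 1*20820 = 496 - 20820 = -20324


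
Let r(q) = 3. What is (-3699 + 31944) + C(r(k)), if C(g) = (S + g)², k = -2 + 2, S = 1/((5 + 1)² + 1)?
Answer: 38679949/1369 ≈ 28254.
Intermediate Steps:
S = 1/37 (S = 1/(6² + 1) = 1/(36 + 1) = 1/37 ≈ 0.027027)
k = 0
C(g) = (1/37 + g)²
(-3699 + 31944) + C(r(k)) = (-3699 + 31944) + (1 + 37*3)²/1369 = 28245 + (1 + 111)²/1369 = 28245 + (1/1369)*112² = 28245 + (1/1369)*12544 = 28245 + 12544/1369 = 38679949/1369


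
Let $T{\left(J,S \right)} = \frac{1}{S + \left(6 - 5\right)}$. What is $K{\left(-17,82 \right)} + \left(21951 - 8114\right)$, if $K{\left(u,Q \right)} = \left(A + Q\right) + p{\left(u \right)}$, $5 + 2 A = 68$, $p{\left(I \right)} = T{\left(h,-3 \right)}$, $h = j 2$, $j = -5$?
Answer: $13950$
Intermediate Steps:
$h = -10$ ($h = \left(-5\right) 2 = -10$)
$T{\left(J,S \right)} = \frac{1}{1 + S}$ ($T{\left(J,S \right)} = \frac{1}{S + \left(6 - 5\right)} = \frac{1}{S + 1} = \frac{1}{1 + S}$)
$p{\left(I \right)} = - \frac{1}{2}$ ($p{\left(I \right)} = \frac{1}{1 - 3} = \frac{1}{-2} = - \frac{1}{2}$)
$A = \frac{63}{2}$ ($A = - \frac{5}{2} + \frac{1}{2} \cdot 68 = - \frac{5}{2} + 34 = \frac{63}{2} \approx 31.5$)
$K{\left(u,Q \right)} = 31 + Q$ ($K{\left(u,Q \right)} = \left(\frac{63}{2} + Q\right) - \frac{1}{2} = 31 + Q$)
$K{\left(-17,82 \right)} + \left(21951 - 8114\right) = \left(31 + 82\right) + \left(21951 - 8114\right) = 113 + \left(21951 - 8114\right) = 113 + 13837 = 13950$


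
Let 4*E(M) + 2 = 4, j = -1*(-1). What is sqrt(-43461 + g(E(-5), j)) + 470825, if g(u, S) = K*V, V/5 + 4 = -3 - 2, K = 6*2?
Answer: 470825 + 3*I*sqrt(4889) ≈ 4.7083e+5 + 209.76*I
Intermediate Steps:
j = 1
E(M) = 1/2 (E(M) = -1/2 + (1/4)*4 = -1/2 + 1 = 1/2)
K = 12
V = -45 (V = -20 + 5*(-3 - 2) = -20 + 5*(-5) = -20 - 25 = -45)
g(u, S) = -540 (g(u, S) = 12*(-45) = -540)
sqrt(-43461 + g(E(-5), j)) + 470825 = sqrt(-43461 - 540) + 470825 = sqrt(-44001) + 470825 = 3*I*sqrt(4889) + 470825 = 470825 + 3*I*sqrt(4889)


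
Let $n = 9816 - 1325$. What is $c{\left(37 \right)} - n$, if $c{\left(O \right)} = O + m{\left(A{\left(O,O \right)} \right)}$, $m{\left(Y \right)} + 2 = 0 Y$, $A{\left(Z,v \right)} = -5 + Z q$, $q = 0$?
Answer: $-8456$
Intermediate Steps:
$A{\left(Z,v \right)} = -5$ ($A{\left(Z,v \right)} = -5 + Z 0 = -5 + 0 = -5$)
$m{\left(Y \right)} = -2$ ($m{\left(Y \right)} = -2 + 0 Y = -2 + 0 = -2$)
$n = 8491$
$c{\left(O \right)} = -2 + O$ ($c{\left(O \right)} = O - 2 = -2 + O$)
$c{\left(37 \right)} - n = \left(-2 + 37\right) - 8491 = 35 - 8491 = -8456$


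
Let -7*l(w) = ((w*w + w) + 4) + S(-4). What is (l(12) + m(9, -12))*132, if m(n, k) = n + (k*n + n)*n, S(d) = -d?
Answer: -836616/7 ≈ -1.1952e+5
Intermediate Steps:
l(w) = -8/7 - w/7 - w**2/7 (l(w) = -(((w*w + w) + 4) - 1*(-4))/7 = -(((w**2 + w) + 4) + 4)/7 = -(((w + w**2) + 4) + 4)/7 = -((4 + w + w**2) + 4)/7 = -(8 + w + w**2)/7 = -8/7 - w/7 - w**2/7)
m(n, k) = n + n*(n + k*n) (m(n, k) = n + (n + k*n)*n = n + n*(n + k*n))
(l(12) + m(9, -12))*132 = ((-8/7 - 1/7*12 - 1/7*12**2) + 9*(1 + 9 - 12*9))*132 = ((-8/7 - 12/7 - 1/7*144) + 9*(1 + 9 - 108))*132 = ((-8/7 - 12/7 - 144/7) + 9*(-98))*132 = (-164/7 - 882)*132 = -6338/7*132 = -836616/7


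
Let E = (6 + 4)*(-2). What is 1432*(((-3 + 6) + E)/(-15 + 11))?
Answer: 6086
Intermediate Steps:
E = -20 (E = 10*(-2) = -20)
1432*(((-3 + 6) + E)/(-15 + 11)) = 1432*(((-3 + 6) - 20)/(-15 + 11)) = 1432*((3 - 20)/(-4)) = 1432*(-17*(-1/4)) = 1432*(17/4) = 6086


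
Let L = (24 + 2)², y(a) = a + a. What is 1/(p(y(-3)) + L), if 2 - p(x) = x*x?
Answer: 1/642 ≈ 0.0015576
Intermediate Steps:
y(a) = 2*a
L = 676 (L = 26² = 676)
p(x) = 2 - x² (p(x) = 2 - x*x = 2 - x²)
1/(p(y(-3)) + L) = 1/((2 - (2*(-3))²) + 676) = 1/((2 - 1*(-6)²) + 676) = 1/((2 - 1*36) + 676) = 1/((2 - 36) + 676) = 1/(-34 + 676) = 1/642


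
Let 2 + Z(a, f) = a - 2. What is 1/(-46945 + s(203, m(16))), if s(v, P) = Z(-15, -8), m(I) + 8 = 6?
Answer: -1/46964 ≈ -2.1293e-5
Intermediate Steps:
m(I) = -2 (m(I) = -8 + 6 = -2)
Z(a, f) = -4 + a (Z(a, f) = -2 + (a - 2) = -2 + (-2 + a) = -4 + a)
s(v, P) = -19 (s(v, P) = -4 - 15 = -19)
1/(-46945 + s(203, m(16))) = 1/(-46945 - 19) = 1/(-46964) = -1/46964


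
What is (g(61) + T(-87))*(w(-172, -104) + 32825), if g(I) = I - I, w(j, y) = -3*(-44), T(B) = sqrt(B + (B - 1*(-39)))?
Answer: 98871*I*sqrt(15) ≈ 3.8293e+5*I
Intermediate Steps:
T(B) = sqrt(39 + 2*B) (T(B) = sqrt(B + (B + 39)) = sqrt(B + (39 + B)) = sqrt(39 + 2*B))
w(j, y) = 132
g(I) = 0
(g(61) + T(-87))*(w(-172, -104) + 32825) = (0 + sqrt(39 + 2*(-87)))*(132 + 32825) = (0 + sqrt(39 - 174))*32957 = (0 + sqrt(-135))*32957 = (0 + 3*I*sqrt(15))*32957 = (3*I*sqrt(15))*32957 = 98871*I*sqrt(15)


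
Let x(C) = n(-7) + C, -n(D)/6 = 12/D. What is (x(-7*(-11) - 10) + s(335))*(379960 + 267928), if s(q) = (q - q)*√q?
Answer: 350507408/7 ≈ 5.0073e+7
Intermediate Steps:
n(D) = -72/D
x(C) = 72/7 + C (x(C) = -72/(-7) + C = -72*(-⅐) + C = 72/7 + C)
s(q) = 0 (s(q) = 0*√q = 0)
(x(-7*(-11) - 10) + s(335))*(379960 + 267928) = ((72/7 + (-7*(-11) - 10)) + 0)*(379960 + 267928) = ((72/7 + (77 - 10)) + 0)*647888 = ((72/7 + 67) + 0)*647888 = (541/7 + 0)*647888 = (541/7)*647888 = 350507408/7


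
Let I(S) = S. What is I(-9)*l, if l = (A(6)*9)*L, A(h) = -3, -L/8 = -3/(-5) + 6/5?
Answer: -17496/5 ≈ -3499.2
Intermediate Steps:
L = -72/5 (L = -8*(-3/(-5) + 6/5) = -8*(-3*(-1/5) + 6*(1/5)) = -8*(3/5 + 6/5) = -8*9/5 = -72/5 ≈ -14.400)
l = 1944/5 (l = -3*9*(-72/5) = -27*(-72/5) = 1944/5 ≈ 388.80)
I(-9)*l = -9*1944/5 = -17496/5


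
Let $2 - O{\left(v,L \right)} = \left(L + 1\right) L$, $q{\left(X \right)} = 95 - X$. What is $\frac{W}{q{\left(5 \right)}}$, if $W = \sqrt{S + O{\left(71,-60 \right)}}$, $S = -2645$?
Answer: $\frac{i \sqrt{687}}{30} \approx 0.87369 i$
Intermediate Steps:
$O{\left(v,L \right)} = 2 - L \left(1 + L\right)$ ($O{\left(v,L \right)} = 2 - \left(L + 1\right) L = 2 - \left(1 + L\right) L = 2 - L \left(1 + L\right)$)
$W = 3 i \sqrt{687}$ ($W = \sqrt{-2645 - 3538} = \sqrt{-6183} = 3 i \sqrt{687} \approx 78.632 i$)
$\frac{W}{q{\left(5 \right)}} = \frac{3 i \sqrt{687}}{95 - 5} = \frac{3 i \sqrt{687}}{90} = 3 i \sqrt{687} \cdot \frac{1}{90} = \frac{i \sqrt{687}}{30}$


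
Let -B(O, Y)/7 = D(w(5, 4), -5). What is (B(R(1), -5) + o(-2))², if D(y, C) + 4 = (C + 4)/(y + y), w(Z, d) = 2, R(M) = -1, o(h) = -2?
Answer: 12321/16 ≈ 770.06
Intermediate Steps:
D(y, C) = -4 + (4 + C)/(2*y) (D(y, C) = -4 + (C + 4)/(y + y) = -4 + (4 + C)/((2*y)) = -4 + (4 + C)*(1/(2*y)) = -4 + (4 + C)/(2*y))
B(O, Y) = 119/4 (B(O, Y) = -7*(4 - 5 - 8*2)/(2*2) = -7*(4 - 5 - 16)/(2*2) = -7*(-17)/(2*2) = -7*(-17/4) = 119/4)
(B(R(1), -5) + o(-2))² = (119/4 - 2)² = (111/4)² = 12321/16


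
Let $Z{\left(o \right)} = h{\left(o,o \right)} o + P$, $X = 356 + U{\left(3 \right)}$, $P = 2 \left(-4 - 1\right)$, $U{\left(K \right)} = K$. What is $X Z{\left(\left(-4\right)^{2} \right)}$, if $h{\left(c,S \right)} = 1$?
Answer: $2154$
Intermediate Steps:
$P = -10$ ($P = 2 \left(-5\right) = -10$)
$X = 359$ ($X = 356 + 3 = 359$)
$Z{\left(o \right)} = -10 + o$ ($Z{\left(o \right)} = 1 o - 10 = o - 10 = -10 + o$)
$X Z{\left(\left(-4\right)^{2} \right)} = 359 \left(-10 + \left(-4\right)^{2}\right) = 359 \left(-10 + 16\right) = 359 \cdot 6 = 2154$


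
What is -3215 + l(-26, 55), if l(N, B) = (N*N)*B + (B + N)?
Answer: 33994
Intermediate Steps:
l(N, B) = B + N + B*N² (l(N, B) = N²*B + (B + N) = B*N² + (B + N) = B + N + B*N²)
-3215 + l(-26, 55) = -3215 + (55 - 26 + 55*(-26)²) = -3215 + (55 - 26 + 55*676) = -3215 + (55 - 26 + 37180) = -3215 + 37209 = 33994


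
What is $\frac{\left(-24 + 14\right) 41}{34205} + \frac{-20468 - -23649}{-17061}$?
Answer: $- \frac{23160223}{116714301} \approx -0.19844$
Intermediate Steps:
$\frac{\left(-24 + 14\right) 41}{34205} + \frac{-20468 - -23649}{-17061} = \left(-10\right) 41 \cdot \frac{1}{34205} + \left(-20468 + 23649\right) \left(- \frac{1}{17061}\right) = \left(-410\right) \frac{1}{34205} + 3181 \left(- \frac{1}{17061}\right) = - \frac{82}{6841} - \frac{3181}{17061} = - \frac{23160223}{116714301}$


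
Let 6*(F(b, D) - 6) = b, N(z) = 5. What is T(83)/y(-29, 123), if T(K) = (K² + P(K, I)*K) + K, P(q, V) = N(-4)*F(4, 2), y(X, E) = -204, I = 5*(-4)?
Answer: -7304/153 ≈ -47.739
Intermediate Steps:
I = -20
F(b, D) = 6 + b/6
P(q, V) = 100/3 (P(q, V) = 5*(6 + (⅙)*4) = 5*(6 + ⅔) = 5*(20/3) = 100/3)
T(K) = K² + 103*K/3 (T(K) = (K² + 100*K/3) + K = K² + 103*K/3)
T(83)/y(-29, 123) = ((⅓)*83*(103 + 3*83))/(-204) = ((⅓)*83*(103 + 249))*(-1/204) = ((⅓)*83*352)*(-1/204) = (29216/3)*(-1/204) = -7304/153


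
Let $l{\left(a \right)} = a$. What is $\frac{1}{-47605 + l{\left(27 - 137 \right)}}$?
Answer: $- \frac{1}{47715} \approx -2.0958 \cdot 10^{-5}$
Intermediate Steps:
$\frac{1}{-47605 + l{\left(27 - 137 \right)}} = \frac{1}{-47605 + \left(27 - 137\right)} = \frac{1}{-47605 - 110} = \frac{1}{-47715} = - \frac{1}{47715}$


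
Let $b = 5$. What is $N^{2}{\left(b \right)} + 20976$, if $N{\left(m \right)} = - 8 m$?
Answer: $22576$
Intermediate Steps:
$N^{2}{\left(b \right)} + 20976 = \left(\left(-8\right) 5\right)^{2} + 20976 = \left(-40\right)^{2} + 20976 = 1600 + 20976 = 22576$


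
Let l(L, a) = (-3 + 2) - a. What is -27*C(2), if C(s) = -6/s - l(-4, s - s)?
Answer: 54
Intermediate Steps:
l(L, a) = -1 - a
C(s) = 1 - 6/s (C(s) = -6/s - (-1 - (s - s)) = -6/s - (-1 - 1*0) = -6/s - (-1 + 0) = -6/s - 1*(-1) = -6/s + 1 = 1 - 6/s)
-27*C(2) = -27*(-6 + 2)/2 = -27*(-4)/2 = -27*(-2) = 54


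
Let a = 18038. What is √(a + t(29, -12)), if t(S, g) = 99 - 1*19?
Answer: √18118 ≈ 134.60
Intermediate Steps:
t(S, g) = 80 (t(S, g) = 99 - 19 = 80)
√(a + t(29, -12)) = √(18038 + 80) = √18118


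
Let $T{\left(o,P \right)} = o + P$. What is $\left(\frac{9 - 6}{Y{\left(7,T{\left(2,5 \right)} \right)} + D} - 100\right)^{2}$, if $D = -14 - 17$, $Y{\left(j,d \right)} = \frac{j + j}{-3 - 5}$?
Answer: $\frac{171924544}{17161} \approx 10018.0$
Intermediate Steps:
$T{\left(o,P \right)} = P + o$
$Y{\left(j,d \right)} = - \frac{j}{4}$ ($Y{\left(j,d \right)} = \frac{2 j}{-8} = 2 j \left(- \frac{1}{8}\right) = - \frac{j}{4}$)
$D = -31$ ($D = -14 - 17 = -31$)
$\left(\frac{9 - 6}{Y{\left(7,T{\left(2,5 \right)} \right)} + D} - 100\right)^{2} = \left(\frac{9 - 6}{\left(- \frac{1}{4}\right) 7 - 31} - 100\right)^{2} = \left(\frac{3}{- \frac{7}{4} - 31} - 100\right)^{2} = \left(\frac{3}{- \frac{131}{4}} - 100\right)^{2} = \left(3 \left(- \frac{4}{131}\right) - 100\right)^{2} = \left(- \frac{12}{131} - 100\right)^{2} = \left(- \frac{13112}{131}\right)^{2} = \frac{171924544}{17161}$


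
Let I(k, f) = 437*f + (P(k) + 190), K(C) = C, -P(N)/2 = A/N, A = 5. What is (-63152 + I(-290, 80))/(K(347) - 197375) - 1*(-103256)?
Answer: 589986183929/5713812 ≈ 1.0326e+5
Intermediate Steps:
P(N) = -10/N
I(k, f) = 190 - 10/k + 437*f (I(k, f) = 437*f + (-10/k + 190) = 437*f + (190 - 10/k) = 190 - 10/k + 437*f)
(-63152 + I(-290, 80))/(K(347) - 197375) - 1*(-103256) = (-63152 + (190 - 10/(-290) + 437*80))/(347 - 197375) - 1*(-103256) = (-63152 + (190 - 10*(-1/290) + 34960))/(-197028) + 103256 = (-63152 + (190 + 1/29 + 34960))*(-1/197028) + 103256 = (-63152 + 1019351/29)*(-1/197028) + 103256 = -812057/29*(-1/197028) + 103256 = 812057/5713812 + 103256 = 589986183929/5713812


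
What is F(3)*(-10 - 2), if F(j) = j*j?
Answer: -108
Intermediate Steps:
F(j) = j²
F(3)*(-10 - 2) = 3²*(-10 - 2) = 9*(-12) = -108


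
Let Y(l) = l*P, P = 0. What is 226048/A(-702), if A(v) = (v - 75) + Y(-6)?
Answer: -226048/777 ≈ -290.92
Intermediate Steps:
Y(l) = 0 (Y(l) = l*0 = 0)
A(v) = -75 + v (A(v) = (v - 75) + 0 = (-75 + v) + 0 = -75 + v)
226048/A(-702) = 226048/(-75 - 702) = 226048/(-777) = 226048*(-1/777) = -226048/777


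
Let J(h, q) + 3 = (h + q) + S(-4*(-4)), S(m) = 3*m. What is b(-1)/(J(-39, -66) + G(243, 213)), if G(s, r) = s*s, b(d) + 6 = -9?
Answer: -5/19663 ≈ -0.00025428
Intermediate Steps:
b(d) = -15 (b(d) = -6 - 9 = -15)
G(s, r) = s²
J(h, q) = 45 + h + q (J(h, q) = -3 + ((h + q) + 3*(-4*(-4))) = -3 + ((h + q) + 3*16) = -3 + ((h + q) + 48) = -3 + (48 + h + q) = 45 + h + q)
b(-1)/(J(-39, -66) + G(243, 213)) = -15/((45 - 39 - 66) + 243²) = -15/(-60 + 59049) = -15/58989 = -15*1/58989 = -5/19663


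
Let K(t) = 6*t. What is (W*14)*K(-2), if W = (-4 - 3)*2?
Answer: 2352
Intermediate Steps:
W = -14 (W = -7*2 = -14)
(W*14)*K(-2) = (-14*14)*(6*(-2)) = -196*(-12) = 2352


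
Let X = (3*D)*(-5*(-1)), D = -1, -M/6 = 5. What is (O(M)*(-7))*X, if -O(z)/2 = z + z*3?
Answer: 25200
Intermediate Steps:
M = -30 (M = -6*5 = -30)
X = -15 (X = (3*(-1))*(-5*(-1)) = -3*5 = -15)
O(z) = -8*z (O(z) = -2*(z + z*3) = -2*(z + 3*z) = -8*z)
(O(M)*(-7))*X = (-8*(-30)*(-7))*(-15) = (240*(-7))*(-15) = -1680*(-15) = 25200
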